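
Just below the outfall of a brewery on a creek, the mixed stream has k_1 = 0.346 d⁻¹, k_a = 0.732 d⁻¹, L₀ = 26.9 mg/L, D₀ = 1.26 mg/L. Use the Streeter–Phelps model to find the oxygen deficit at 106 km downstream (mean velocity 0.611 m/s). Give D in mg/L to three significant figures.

D ≈ 6.78 mg/L

Travel time t = x/v = 106 km / (0.611 m/s) = 106000 m / 0.611 m/s = 173500 s = 2.008 d.
k_1 L₀/(k_a−k_1) = 0.346×26.9/(0.732−0.346) = 9.307/0.3860 = 24.11 mg/L.
e^(−k_1 t) = e^(−0.346×2.008) = 0.4992; e^(−k_a t) = e^(−0.732×2.008) = 0.2300.
D = 24.11 × (0.4992 − 0.2300) + 1.26 × 0.2300 = 6.492 + 0.2898 = 6.782 mg/L.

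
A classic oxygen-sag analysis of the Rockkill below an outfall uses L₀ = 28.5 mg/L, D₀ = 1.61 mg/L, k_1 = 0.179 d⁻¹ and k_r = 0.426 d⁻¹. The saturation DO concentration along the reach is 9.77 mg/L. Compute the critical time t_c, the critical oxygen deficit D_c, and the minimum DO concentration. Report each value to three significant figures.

t_c ≈ 3.18 d; D_c ≈ 6.78 mg/L; min DO ≈ 2.99 mg/L

With k_r/k_1 = 2.380 and 1 − D₀(k_r−k_1)/(k_1 L₀) = 0.9220,
t_c = ln(2.380 × 0.9220) / (0.426 − 0.179) = ln(2.194) / 0.2470 = 0.7859/0.2470 = 3.182 d.
L(t_c) = L₀ e^(−k_1 t_c) = 28.5 × 0.5658 = 16.12 mg/L, and at the critical point k_r D_c = k_1 L, so D_c = (0.179/0.426) × 16.12 = 6.776 mg/L.
Minimum DO = C_s − D_c = 9.77 − 6.776 = 2.994 mg/L.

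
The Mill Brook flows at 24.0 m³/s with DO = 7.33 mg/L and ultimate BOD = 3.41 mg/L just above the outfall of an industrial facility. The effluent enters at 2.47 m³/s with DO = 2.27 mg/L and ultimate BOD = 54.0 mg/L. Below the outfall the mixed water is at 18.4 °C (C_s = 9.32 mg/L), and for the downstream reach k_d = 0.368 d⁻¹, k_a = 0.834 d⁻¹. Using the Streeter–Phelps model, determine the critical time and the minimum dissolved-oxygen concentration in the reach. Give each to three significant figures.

t_c ≈ 0.718 d; minimum DO ≈ 6.57 mg/L

Mixed DO = (24.0×7.33 + 2.47×2.27)/(24.0+2.47) = 181.5/26.47 = 6.858 mg/L.
Mixed L₀ = (24.0×3.41 + 2.47×54.0)/(26.47) = 215.2/26.47 = 8.131 mg/L.
Initial deficit D₀ = C_s − DO₀ = 9.32 − 6.858 = 2.462 mg/L.
t_c = (1/0.4660) ln[(0.834/0.368)(1 − 2.462×0.4660/(0.368×8.131))] = 2.146 × ln(1.397) = 0.7178 d.
D_c = (0.368/0.834) × 8.131 × e^(−0.368×0.7178) = 0.4412 × 8.131 × 0.7678 = 2.755 mg/L.
Minimum DO = 9.32 − 2.755 = 6.565 mg/L.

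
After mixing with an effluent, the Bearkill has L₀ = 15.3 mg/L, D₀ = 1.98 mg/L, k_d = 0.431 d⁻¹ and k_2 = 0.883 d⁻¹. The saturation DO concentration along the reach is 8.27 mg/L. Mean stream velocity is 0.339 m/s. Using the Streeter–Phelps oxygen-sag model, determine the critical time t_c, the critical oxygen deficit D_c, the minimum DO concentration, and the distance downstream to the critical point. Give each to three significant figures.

At the critical point dD/dt = 0, so k_d L₀ e^(−k_d t) = k_2 D. Substituting D(t) from the Streeter–Phelps equation and solving for t gives
t_c = ln[(k_2/k_d)(1 − D₀(k_2−k_d)/(k_d L₀))] / (k_2−k_d).
Here k_2−k_d = 0.4520 d⁻¹ and 1 − D₀(k_2−k_d)/(k_d L₀) = 1 − 1.98×0.4520/(0.431×15.3) = 0.8643, so
t_c = ln(2.049 × 0.8643) / 0.4520 = 0.5714 / 0.4520 = 1.264 d.
L(t_c) = L₀ e^(−k_d t_c) = 15.3 × 0.5799 = 8.873 mg/L, and at the critical point k_2 D_c = k_d L, so D_c = (0.431/0.883) × 8.873 = 4.331 mg/L.
Minimum DO = C_s − D_c = 8.27 − 4.331 = 3.939 mg/L.
x_c = v t_c = 0.339 m/s × 1.264 d × 86400 s/d = 37020 m ≈ 37.0 km.

t_c ≈ 1.26 d; D_c ≈ 4.33 mg/L; min DO ≈ 3.94 mg/L; x_c ≈ 37.0 km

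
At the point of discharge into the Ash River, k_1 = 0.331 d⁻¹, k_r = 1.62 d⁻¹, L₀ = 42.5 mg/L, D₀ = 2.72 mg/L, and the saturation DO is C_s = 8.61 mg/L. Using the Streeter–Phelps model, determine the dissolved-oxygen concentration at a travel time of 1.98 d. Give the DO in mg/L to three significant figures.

k_1 L₀/(k_r−k_1) = 0.331×42.5/(1.62−0.331) = 14.07/1.289 = 10.91 mg/L.
e^(−k_1 t) = e^(−0.331×1.980) = 0.5192; e^(−k_r t) = e^(−1.62×1.980) = 0.04045.
D = 10.91 × (0.5192 − 0.04045) + 2.72 × 0.04045 = 5.225 + 0.1100 = 5.335 mg/L.
DO = C_s − D = 8.61 − 5.335 = 3.275 mg/L.

DO ≈ 3.27 mg/L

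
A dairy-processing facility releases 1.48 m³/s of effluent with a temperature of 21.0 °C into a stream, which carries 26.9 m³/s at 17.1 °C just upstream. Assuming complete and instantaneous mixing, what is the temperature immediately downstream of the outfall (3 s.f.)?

17.3 °C

Flow-weighted mixing: C = (Q_r C_r + Q_w C_w)/(Q_r + Q_w)
= (26.9×17.1 + 1.48×21.0)/(26.9 + 1.48) = 491.1/28.38 = 17.30 °C.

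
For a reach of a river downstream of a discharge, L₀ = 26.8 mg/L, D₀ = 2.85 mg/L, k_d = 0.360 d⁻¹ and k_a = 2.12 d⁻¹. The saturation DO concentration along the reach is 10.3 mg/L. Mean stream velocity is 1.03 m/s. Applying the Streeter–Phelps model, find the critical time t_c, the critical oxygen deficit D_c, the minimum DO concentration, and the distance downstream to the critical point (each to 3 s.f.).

t_c ≈ 0.591 d; D_c ≈ 3.68 mg/L; min DO ≈ 6.62 mg/L; x_c ≈ 52.6 km

At the critical point dD/dt = 0, so k_d L₀ e^(−k_d t) = k_a D. Substituting D(t) from the Streeter–Phelps equation and solving for t gives
t_c = ln[(k_a/k_d)(1 − D₀(k_a−k_d)/(k_d L₀))] / (k_a−k_d).
Here k_a−k_d = 1.760 d⁻¹ and 1 − D₀(k_a−k_d)/(k_d L₀) = 1 − 2.85×1.760/(0.360×26.8) = 0.4801, so
t_c = ln(5.889 × 0.4801) / 1.760 = 1.039 / 1.760 = 0.5905 d.
L(t_c) = L₀ e^(−k_d t_c) = 26.8 × 0.8085 = 21.67 mg/L, and at the critical point k_a D_c = k_d L, so D_c = (0.360/2.12) × 21.67 = 3.679 mg/L.
Minimum DO = C_s − D_c = 10.3 − 3.679 = 6.621 mg/L.
x_c = v t_c = 1.03 m/s × 0.5905 d × 86400 s/d = 52550 m ≈ 52.6 km.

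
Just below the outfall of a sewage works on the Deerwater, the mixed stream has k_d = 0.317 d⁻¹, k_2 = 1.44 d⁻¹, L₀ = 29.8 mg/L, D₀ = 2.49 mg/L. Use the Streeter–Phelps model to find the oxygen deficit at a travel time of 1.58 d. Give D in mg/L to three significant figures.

k_d L₀/(k_2−k_d) = 0.317×29.8/(1.44−0.317) = 9.447/1.123 = 8.412 mg/L.
e^(−k_d t) = e^(−0.317×1.580) = 0.6060; e^(−k_2 t) = e^(−1.44×1.580) = 0.1028.
D = 8.412 × (0.6060 − 0.1028) + 2.49 × 0.1028 = 4.233 + 0.2559 = 4.489 mg/L.

D ≈ 4.49 mg/L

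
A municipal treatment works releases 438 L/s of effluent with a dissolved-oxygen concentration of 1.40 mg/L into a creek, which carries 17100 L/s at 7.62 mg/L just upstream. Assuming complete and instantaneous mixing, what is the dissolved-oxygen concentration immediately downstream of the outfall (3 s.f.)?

7.46 mg/L

Flow-weighted mixing: C = (Q_r C_r + Q_w C_w)/(Q_r + Q_w)
= (17100×7.62 + 438×1.40)/(17100 + 438) = 130900/17540 = 7.465 mg/L.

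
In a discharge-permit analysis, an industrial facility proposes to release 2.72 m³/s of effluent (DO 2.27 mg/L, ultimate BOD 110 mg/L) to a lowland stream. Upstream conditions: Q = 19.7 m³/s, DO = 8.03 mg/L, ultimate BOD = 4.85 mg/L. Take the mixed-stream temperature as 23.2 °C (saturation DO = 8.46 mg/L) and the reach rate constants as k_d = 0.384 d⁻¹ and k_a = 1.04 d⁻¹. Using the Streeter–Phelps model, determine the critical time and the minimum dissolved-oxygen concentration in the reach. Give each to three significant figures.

Mixed DO = (19.7×8.03 + 2.72×2.27)/(19.7+2.72) = 164.4/22.42 = 7.331 mg/L.
Mixed L₀ = (19.7×4.85 + 2.72×110)/(22.42) = 394.7/22.42 = 17.61 mg/L.
Initial deficit D₀ = C_s − DO₀ = 8.46 − 7.331 = 1.129 mg/L.
t_c = (1/0.6560) ln[(1.04/0.384)(1 − 1.129×0.6560/(0.384×17.61))] = 1.524 × ln(2.412) = 1.342 d.
D_c = (0.384/1.04) × 17.61 × e^(−0.384×1.342) = 0.3692 × 17.61 × 0.5973 = 3.883 mg/L.
Minimum DO = 8.46 − 3.883 = 4.577 mg/L.

t_c ≈ 1.34 d; minimum DO ≈ 4.58 mg/L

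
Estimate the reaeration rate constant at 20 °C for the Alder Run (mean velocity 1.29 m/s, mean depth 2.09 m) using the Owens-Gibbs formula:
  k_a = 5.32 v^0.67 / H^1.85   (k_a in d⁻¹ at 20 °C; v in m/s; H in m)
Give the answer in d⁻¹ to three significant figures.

k_a ≈ 1.61 d⁻¹

k_a = 5.32 × 1.29^0.67 / 2.09^1.85 = 5.32 × 1.186 / 3.911 = 1.613 d⁻¹.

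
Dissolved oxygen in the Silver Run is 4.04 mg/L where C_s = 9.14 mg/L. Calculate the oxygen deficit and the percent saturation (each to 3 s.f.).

D = C_s − C = 9.14 − 4.04 = 5.10 mg/L.
% saturation = 4.04/9.14 × 100 = 44.2 %.

D ≈ 5.10 mg/L; 44.2 % saturation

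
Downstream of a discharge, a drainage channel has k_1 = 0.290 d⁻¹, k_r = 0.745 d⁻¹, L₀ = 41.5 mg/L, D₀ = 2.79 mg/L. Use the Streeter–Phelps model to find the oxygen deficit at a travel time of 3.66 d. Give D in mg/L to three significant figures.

D ≈ 7.60 mg/L

k_1 L₀/(k_r−k_1) = 0.290×41.5/(0.745−0.290) = 12.03/0.4550 = 26.45 mg/L.
e^(−k_1 t) = e^(−0.290×3.660) = 0.3460; e^(−k_r t) = e^(−0.745×3.660) = 0.06543.
D = 26.45 × (0.3460 − 0.06543) + 2.79 × 0.06543 = 7.420 + 0.1826 = 7.603 mg/L.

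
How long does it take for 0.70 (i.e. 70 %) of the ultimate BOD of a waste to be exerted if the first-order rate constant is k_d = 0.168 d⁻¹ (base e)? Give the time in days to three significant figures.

t ≈ 7.17 d

y/L₀ = 1 − e^(−k_d t) = 0.70 ⇒ e^(−k_d t) = 0.300
t = −ln(0.300) / 0.168 = 1.204 / 0.168 = 7.167 d.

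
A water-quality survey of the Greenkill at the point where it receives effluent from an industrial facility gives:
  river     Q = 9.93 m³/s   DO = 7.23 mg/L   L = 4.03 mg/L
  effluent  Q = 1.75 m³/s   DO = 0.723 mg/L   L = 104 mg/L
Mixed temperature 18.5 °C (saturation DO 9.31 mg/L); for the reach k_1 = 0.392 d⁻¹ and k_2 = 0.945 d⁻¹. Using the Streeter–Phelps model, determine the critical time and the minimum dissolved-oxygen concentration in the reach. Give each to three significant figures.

t_c ≈ 1.13 d; minimum DO ≈ 4.24 mg/L

Mixed DO = (9.93×7.23 + 1.75×0.723)/(9.93+1.75) = 73.06/11.68 = 6.255 mg/L.
Mixed L₀ = (9.93×4.03 + 1.75×104)/(11.68) = 222.0/11.68 = 19.01 mg/L.
Initial deficit D₀ = C_s − DO₀ = 9.31 − 6.255 = 3.055 mg/L.
t_c = (1/0.5530) ln[(0.945/0.392)(1 − 3.055×0.5530/(0.392×19.01))] = 1.808 × ln(1.864) = 1.126 d.
D_c = (0.392/0.945) × 19.01 × e^(−0.392×1.126) = 0.4148 × 19.01 × 0.6431 = 5.071 mg/L.
Minimum DO = 9.31 − 5.071 = 4.239 mg/L.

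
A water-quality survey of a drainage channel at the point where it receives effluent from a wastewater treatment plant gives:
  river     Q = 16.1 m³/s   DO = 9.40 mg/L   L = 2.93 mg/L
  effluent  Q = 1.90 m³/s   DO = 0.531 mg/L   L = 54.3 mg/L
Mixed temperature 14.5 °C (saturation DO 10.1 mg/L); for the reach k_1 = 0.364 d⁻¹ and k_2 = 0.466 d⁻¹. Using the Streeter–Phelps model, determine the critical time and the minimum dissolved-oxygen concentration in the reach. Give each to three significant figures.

Mixed DO = (16.1×9.40 + 1.90×0.531)/(16.1+1.90) = 152.3/18.00 = 8.464 mg/L.
Mixed L₀ = (16.1×2.93 + 1.90×54.3)/(18.00) = 150.3/18.00 = 8.352 mg/L.
Initial deficit D₀ = C_s − DO₀ = 10.1 − 8.464 = 1.636 mg/L.
t_c = (1/0.1020) ln[(0.466/0.364)(1 − 1.636×0.1020/(0.364×8.352))] = 9.804 × ln(1.210) = 1.868 d.
D_c = (0.364/0.466) × 8.352 × e^(−0.364×1.868) = 0.7811 × 8.352 × 0.5066 = 3.305 mg/L.
Minimum DO = 10.1 − 3.305 = 6.795 mg/L.

t_c ≈ 1.87 d; minimum DO ≈ 6.80 mg/L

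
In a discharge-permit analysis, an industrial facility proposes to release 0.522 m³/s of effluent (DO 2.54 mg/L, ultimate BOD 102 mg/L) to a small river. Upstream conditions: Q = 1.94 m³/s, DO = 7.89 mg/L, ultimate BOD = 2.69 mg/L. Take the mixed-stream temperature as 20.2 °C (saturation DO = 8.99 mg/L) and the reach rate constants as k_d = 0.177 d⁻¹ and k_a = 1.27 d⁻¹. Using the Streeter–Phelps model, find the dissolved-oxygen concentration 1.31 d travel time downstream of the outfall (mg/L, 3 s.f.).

DO ≈ 6.25 mg/L

Mixed DO = (1.94×7.89 + 0.522×2.54)/(1.94+0.522) = 16.63/2.462 = 6.756 mg/L.
Mixed L₀ = (1.94×2.69 + 0.522×102)/(2.462) = 58.46/2.462 = 23.75 mg/L.
Initial deficit D₀ = C_s − DO₀ = 8.99 − 6.756 = 2.234 mg/L.
D(1.31) = [0.177×23.75/(1.27−0.177)](e^(−0.177×1.31) − e^(−1.27×1.31)) + 2.234 e^(−1.27×1.31)
= 3.845 × (0.7930 − 0.1894) + 2.234 × 0.1894 = 2.744 mg/L.
DO = 8.99 − 2.744 = 6.246 mg/L.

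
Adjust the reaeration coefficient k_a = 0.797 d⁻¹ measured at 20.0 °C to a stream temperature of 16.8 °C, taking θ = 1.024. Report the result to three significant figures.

k_a(T₂) = k_a(T₁) · θ^(T₂−T₁) = 0.797 × 1.024^(16.8−20.0)
= 0.797 × 1.024^-3.20 = 0.797 × 0.9269 = 0.7388 d⁻¹.

k_a ≈ 0.739 d⁻¹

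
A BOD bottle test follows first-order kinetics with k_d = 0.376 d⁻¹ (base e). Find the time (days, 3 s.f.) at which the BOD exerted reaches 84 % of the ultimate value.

y/L₀ = 1 − e^(−k_d t) = 0.84 ⇒ e^(−k_d t) = 0.160
t = −ln(0.160) / 0.376 = 1.833 / 0.376 = 4.874 d.

t ≈ 4.87 d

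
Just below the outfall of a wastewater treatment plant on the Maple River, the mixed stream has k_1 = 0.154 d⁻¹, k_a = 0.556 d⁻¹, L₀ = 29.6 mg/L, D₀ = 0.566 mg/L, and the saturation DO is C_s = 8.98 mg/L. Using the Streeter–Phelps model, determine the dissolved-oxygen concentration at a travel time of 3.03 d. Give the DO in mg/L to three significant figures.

k_1 L₀/(k_a−k_1) = 0.154×29.6/(0.556−0.154) = 4.558/0.4020 = 11.34 mg/L.
e^(−k_1 t) = e^(−0.154×3.030) = 0.6271; e^(−k_a t) = e^(−0.556×3.030) = 0.1855.
D = 11.34 × (0.6271 − 0.1855) + 0.566 × 0.1855 = 5.008 + 0.1050 = 5.113 mg/L.
DO = C_s − D = 8.98 − 5.113 = 3.867 mg/L.

DO ≈ 3.87 mg/L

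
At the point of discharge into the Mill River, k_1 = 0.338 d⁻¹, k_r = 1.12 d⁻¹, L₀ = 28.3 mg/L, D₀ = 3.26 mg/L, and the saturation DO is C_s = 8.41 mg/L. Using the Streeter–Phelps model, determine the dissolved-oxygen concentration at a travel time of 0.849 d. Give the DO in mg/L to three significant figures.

k_1 L₀/(k_r−k_1) = 0.338×28.3/(1.12−0.338) = 9.565/0.7820 = 12.23 mg/L.
e^(−k_1 t) = e^(−0.338×0.8490) = 0.7505; e^(−k_r t) = e^(−1.12×0.8490) = 0.3864.
D = 12.23 × (0.7505 − 0.3864) + 3.26 × 0.3864 = 4.454 + 1.260 = 5.714 mg/L.
DO = C_s − D = 8.41 − 5.714 = 2.696 mg/L.

DO ≈ 2.70 mg/L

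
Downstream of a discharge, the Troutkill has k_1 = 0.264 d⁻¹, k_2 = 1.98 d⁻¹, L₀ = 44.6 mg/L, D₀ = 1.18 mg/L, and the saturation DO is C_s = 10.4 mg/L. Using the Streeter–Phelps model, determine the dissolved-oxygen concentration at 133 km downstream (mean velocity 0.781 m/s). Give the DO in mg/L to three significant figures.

DO ≈ 6.44 mg/L

Travel time t = x/v = 133 km / (0.781 m/s) = 133000 m / 0.781 m/s = 170300 s = 1.971 d.
k_1 L₀/(k_2−k_1) = 0.264×44.6/(1.98−0.264) = 11.77/1.716 = 6.862 mg/L.
e^(−k_1 t) = e^(−0.264×1.971) = 0.5943; e^(−k_2 t) = e^(−1.98×1.971) = 0.02019.
D = 6.862 × (0.5943 − 0.02019) + 1.18 × 0.02019 = 3.939 + 0.02382 = 3.963 mg/L.
DO = C_s − D = 10.4 − 3.963 = 6.437 mg/L.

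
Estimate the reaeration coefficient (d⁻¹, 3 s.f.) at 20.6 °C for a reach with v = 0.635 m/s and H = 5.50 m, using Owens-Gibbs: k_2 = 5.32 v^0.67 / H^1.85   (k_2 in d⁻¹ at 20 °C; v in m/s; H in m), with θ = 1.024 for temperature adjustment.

k_2 ≈ 0.170 d⁻¹

k_2(20) = 5.32 × 0.635^0.67 / 5.50^1.85 = 5.32 × 0.7377 / 23.42 = 0.1675 d⁻¹.
k_2(20.6) = 0.1675 × 1.024^(20.6−20) = 0.1675 × 1.014 = 0.1699 d⁻¹.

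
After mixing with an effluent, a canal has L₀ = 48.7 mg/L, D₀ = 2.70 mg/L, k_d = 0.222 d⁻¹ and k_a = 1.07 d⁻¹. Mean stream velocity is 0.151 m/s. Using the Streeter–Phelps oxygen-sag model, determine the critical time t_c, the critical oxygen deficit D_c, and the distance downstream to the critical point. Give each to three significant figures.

t_c ≈ 1.57 d; D_c ≈ 7.12 mg/L; x_c ≈ 20.5 km

With k_a/k_d = 4.820 and 1 − D₀(k_a−k_d)/(k_d L₀) = 0.7882,
t_c = ln(4.820 × 0.7882) / (1.07 − 0.222) = ln(3.799) / 0.8480 = 1.335/0.8480 = 1.574 d.
D_c = (k_d/k_a) L₀ e^(−k_d t_c) = (0.222/1.07) × 48.7 × e^(−0.222×1.574) = 0.2075 × 48.7 × 0.7051 = 7.124 mg/L.
x_c = v t_c = 0.151 m/s × 1.574 d × 86400 s/d = 20540 m ≈ 20.5 km.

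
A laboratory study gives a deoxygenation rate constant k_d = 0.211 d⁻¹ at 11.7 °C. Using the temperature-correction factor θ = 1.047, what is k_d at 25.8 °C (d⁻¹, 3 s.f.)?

k_d ≈ 0.403 d⁻¹

k_d(T₂) = k_d(T₁) · θ^(T₂−T₁) = 0.211 × 1.047^(25.8−11.7)
= 0.211 × 1.047^14.1 = 0.211 × 1.911 = 0.4032 d⁻¹.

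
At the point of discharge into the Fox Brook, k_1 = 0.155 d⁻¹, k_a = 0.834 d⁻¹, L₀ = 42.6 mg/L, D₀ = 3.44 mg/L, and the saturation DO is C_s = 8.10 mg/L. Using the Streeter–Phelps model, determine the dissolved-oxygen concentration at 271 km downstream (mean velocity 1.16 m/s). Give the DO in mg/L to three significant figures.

Travel time t = x/v = 271 km / (1.16 m/s) = 271000 m / 1.16 m/s = 233600 s = 2.704 d.
k_1 L₀/(k_a−k_1) = 0.155×42.6/(0.834−0.155) = 6.603/0.6790 = 9.725 mg/L.
e^(−k_1 t) = e^(−0.155×2.704) = 0.6576; e^(−k_a t) = e^(−0.834×2.704) = 0.1049.
D = 9.725 × (0.6576 − 0.1049) + 3.44 × 0.1049 = 5.375 + 0.3607 = 5.736 mg/L.
DO = C_s − D = 8.10 − 5.736 = 2.364 mg/L.

DO ≈ 2.36 mg/L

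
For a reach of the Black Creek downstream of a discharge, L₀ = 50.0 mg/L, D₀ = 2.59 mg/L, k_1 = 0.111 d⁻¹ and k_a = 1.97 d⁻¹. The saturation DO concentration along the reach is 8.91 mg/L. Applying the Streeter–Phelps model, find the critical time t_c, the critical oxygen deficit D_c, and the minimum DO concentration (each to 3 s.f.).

t_c ≈ 0.460 d; D_c ≈ 2.68 mg/L; min DO ≈ 6.23 mg/L

With k_a/k_1 = 17.75 and 1 − D₀(k_a−k_1)/(k_1 L₀) = 0.1325,
t_c = ln(17.75 × 0.1325) / (1.97 − 0.111) = ln(2.351) / 1.859 = 0.8548/1.859 = 0.4598 d.
D_c = (k_1/k_a) L₀ e^(−k_1 t_c) = (0.111/1.97) × 50.0 × e^(−0.111×0.4598) = 0.05635 × 50.0 × 0.9502 = 2.677 mg/L.
Minimum DO = C_s − D_c = 8.91 − 2.677 = 6.233 mg/L.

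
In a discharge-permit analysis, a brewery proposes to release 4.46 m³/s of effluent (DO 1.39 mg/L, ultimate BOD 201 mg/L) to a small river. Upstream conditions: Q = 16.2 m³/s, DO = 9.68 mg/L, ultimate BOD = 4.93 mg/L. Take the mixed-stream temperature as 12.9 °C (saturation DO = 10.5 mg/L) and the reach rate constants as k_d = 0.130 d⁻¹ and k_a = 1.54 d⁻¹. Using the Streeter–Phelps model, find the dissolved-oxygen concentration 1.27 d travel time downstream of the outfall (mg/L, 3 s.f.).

DO ≈ 7.05 mg/L

Mixed DO = (16.2×9.68 + 4.46×1.39)/(16.2+4.46) = 163.0/20.66 = 7.890 mg/L.
Mixed L₀ = (16.2×4.93 + 4.46×201)/(20.66) = 976.3/20.66 = 47.26 mg/L.
Initial deficit D₀ = C_s − DO₀ = 10.5 − 7.890 = 2.610 mg/L.
D(1.27) = [0.130×47.26/(1.54−0.130)](e^(−0.130×1.27) − e^(−1.54×1.27)) + 2.610 e^(−1.54×1.27)
= 4.357 × (0.8478 − 0.1415) + 2.610 × 0.1415 = 3.447 mg/L.
DO = 10.5 − 3.447 = 7.053 mg/L.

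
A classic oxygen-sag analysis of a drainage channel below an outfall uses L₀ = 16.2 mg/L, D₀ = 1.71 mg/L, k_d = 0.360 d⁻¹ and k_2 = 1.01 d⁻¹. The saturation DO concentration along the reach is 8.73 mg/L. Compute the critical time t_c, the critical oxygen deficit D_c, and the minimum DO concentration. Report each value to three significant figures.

t_c ≈ 1.26 d; D_c ≈ 3.67 mg/L; min DO ≈ 5.06 mg/L

t_c = [1/(k_2−k_d)] ln[(k_2/k_d)(1 − D₀(k_2−k_d)/(k_d L₀))]
= [1/(1.01−0.360)] ln[(1.01/0.360)(1 − 1.71×0.6500/(0.360×16.2))]
= (1/0.6500) ln[2.806 × 0.8094] = 1.538 × ln(2.271) = 1.538 × 0.8202 = 1.262 d.
D_c = (k_d/k_2) L₀ e^(−k_d t_c) = (0.360/1.01) × 16.2 × e^(−0.360×1.262) = 0.3564 × 16.2 × 0.6349 = 3.666 mg/L.
Minimum DO = C_s − D_c = 8.73 − 3.666 = 5.064 mg/L.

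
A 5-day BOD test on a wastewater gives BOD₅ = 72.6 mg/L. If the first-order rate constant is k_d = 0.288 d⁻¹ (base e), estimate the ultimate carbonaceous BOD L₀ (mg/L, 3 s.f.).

BOD₅ = L₀(1 − e^(−5k_d)) ⇒ L₀ = BOD₅ / (1 − e^(−5×0.288))
= 72.6 / (1 − 0.2369) = 72.6 / 0.7631 = 95.14 mg/L.

L₀ ≈ 95.1 mg/L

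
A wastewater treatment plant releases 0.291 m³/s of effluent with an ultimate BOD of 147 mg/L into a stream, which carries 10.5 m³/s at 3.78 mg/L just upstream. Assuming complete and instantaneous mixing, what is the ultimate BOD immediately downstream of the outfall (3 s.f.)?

Flow-weighted mixing: C = (Q_r C_r + Q_w C_w)/(Q_r + Q_w)
= (10.5×3.78 + 0.291×147)/(10.5 + 0.291) = 82.47/10.79 = 7.642 mg/L.

7.64 mg/L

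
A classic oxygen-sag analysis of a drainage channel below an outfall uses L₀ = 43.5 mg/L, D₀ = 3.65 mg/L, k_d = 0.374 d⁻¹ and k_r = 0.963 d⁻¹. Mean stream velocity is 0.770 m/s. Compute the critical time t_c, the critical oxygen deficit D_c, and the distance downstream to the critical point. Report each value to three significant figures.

t_c ≈ 1.37 d; D_c ≈ 10.1 mg/L; x_c ≈ 90.8 km

At the critical point dD/dt = 0, so k_d L₀ e^(−k_d t) = k_r D. Substituting D(t) from the Streeter–Phelps equation and solving for t gives
t_c = ln[(k_r/k_d)(1 − D₀(k_r−k_d)/(k_d L₀))] / (k_r−k_d).
Here k_r−k_d = 0.5890 d⁻¹ and 1 − D₀(k_r−k_d)/(k_d L₀) = 1 − 3.65×0.5890/(0.374×43.5) = 0.8679, so
t_c = ln(2.575 × 0.8679) / 0.5890 = 0.8041 / 0.5890 = 1.365 d.
D_c = (k_d/k_r) L₀ e^(−k_d t_c) = (0.374/0.963) × 43.5 × e^(−0.374×1.365) = 0.3884 × 43.5 × 0.6002 = 10.14 mg/L.
x_c = v t_c = 0.770 m/s × 1.365 d × 86400 s/d = 90820 m ≈ 90.8 km.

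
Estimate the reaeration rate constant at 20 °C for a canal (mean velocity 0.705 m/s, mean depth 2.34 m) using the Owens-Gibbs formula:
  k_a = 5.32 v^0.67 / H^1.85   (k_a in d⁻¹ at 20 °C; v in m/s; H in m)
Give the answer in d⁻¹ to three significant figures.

k_a = 5.32 × 0.705^0.67 / 2.34^1.85 = 5.32 × 0.7912 / 4.820 = 0.8733 d⁻¹.

k_a ≈ 0.873 d⁻¹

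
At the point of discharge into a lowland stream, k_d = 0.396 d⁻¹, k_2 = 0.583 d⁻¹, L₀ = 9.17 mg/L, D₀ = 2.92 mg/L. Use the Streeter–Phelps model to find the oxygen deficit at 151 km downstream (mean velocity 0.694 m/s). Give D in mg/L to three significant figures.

D ≈ 3.36 mg/L

Travel time t = x/v = 151 km / (0.694 m/s) = 151000 m / 0.694 m/s = 217600 s = 2.518 d.
k_d L₀/(k_2−k_d) = 0.396×9.17/(0.583−0.396) = 3.631/0.1870 = 19.42 mg/L.
e^(−k_d t) = e^(−0.396×2.518) = 0.3689; e^(−k_2 t) = e^(−0.583×2.518) = 0.2303.
D = 19.42 × (0.3689 − 0.2303) + 2.92 × 0.2303 = 2.690 + 0.6726 = 3.363 mg/L.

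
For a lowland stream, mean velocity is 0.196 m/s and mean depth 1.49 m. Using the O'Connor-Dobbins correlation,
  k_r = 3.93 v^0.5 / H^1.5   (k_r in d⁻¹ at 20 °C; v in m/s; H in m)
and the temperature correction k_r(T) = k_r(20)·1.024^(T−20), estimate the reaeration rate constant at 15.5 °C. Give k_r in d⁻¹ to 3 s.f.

k_r ≈ 0.860 d⁻¹

k_r(20) = 3.93 × 0.196^0.5 / 1.49^1.5 = 3.93 × 0.4427 / 1.819 = 0.9566 d⁻¹.
k_r(15.5) = 0.9566 × 1.024^(15.5−20) = 0.9566 × 0.8988 = 0.8598 d⁻¹.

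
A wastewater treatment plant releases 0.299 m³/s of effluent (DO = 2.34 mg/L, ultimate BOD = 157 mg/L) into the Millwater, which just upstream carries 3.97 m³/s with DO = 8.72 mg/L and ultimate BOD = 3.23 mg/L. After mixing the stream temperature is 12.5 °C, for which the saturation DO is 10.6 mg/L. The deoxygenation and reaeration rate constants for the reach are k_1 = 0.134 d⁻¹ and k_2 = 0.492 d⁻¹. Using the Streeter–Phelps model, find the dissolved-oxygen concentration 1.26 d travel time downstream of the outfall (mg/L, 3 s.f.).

DO ≈ 7.74 mg/L

Mixed DO = (3.97×8.72 + 0.299×2.34)/(3.97+0.299) = 35.32/4.269 = 8.273 mg/L.
Mixed L₀ = (3.97×3.23 + 0.299×157)/(4.269) = 59.77/4.269 = 14.00 mg/L.
Initial deficit D₀ = C_s − DO₀ = 10.6 − 8.273 = 2.327 mg/L.
D(1.26) = [0.134×14.00/(0.492−0.134)](e^(−0.134×1.26) − e^(−0.492×1.26)) + 2.327 e^(−0.492×1.26)
= 5.240 × (0.8446 − 0.5380) + 2.327 × 0.5380 = 2.859 mg/L.
DO = 10.6 − 2.859 = 7.741 mg/L.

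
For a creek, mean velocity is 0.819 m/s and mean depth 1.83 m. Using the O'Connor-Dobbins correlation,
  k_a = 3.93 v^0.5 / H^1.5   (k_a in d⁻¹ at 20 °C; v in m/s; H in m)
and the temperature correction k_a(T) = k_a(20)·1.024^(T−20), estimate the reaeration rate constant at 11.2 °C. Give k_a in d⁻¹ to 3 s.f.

k_a(20) = 3.93 × 0.819^0.5 / 1.83^1.5 = 3.93 × 0.9050 / 2.476 = 1.437 d⁻¹.
k_a(11.2) = 1.437 × 1.024^(11.2−20) = 1.437 × 0.8116 = 1.166 d⁻¹.

k_a ≈ 1.17 d⁻¹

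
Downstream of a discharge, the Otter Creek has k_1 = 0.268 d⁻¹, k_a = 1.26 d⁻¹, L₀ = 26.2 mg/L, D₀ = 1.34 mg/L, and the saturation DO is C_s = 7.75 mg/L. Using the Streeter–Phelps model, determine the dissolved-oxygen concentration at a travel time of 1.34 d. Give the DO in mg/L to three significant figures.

DO ≈ 3.87 mg/L

k_1 L₀/(k_a−k_1) = 0.268×26.2/(1.26−0.268) = 7.022/0.9920 = 7.078 mg/L.
e^(−k_1 t) = e^(−0.268×1.340) = 0.6983; e^(−k_a t) = e^(−1.26×1.340) = 0.1848.
D = 7.078 × (0.6983 − 0.1848) + 1.34 × 0.1848 = 3.634 + 0.2477 = 3.882 mg/L.
DO = C_s − D = 7.75 − 3.882 = 3.868 mg/L.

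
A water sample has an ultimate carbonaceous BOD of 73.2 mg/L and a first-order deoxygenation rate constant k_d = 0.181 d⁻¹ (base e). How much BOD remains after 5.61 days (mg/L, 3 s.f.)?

L ≈ 26.5 mg/L

L_t = L₀ e^(−k_d t) = 73.2 × e^(−0.181×5.61) = 73.2 × 0.3623 = 26.52 mg/L.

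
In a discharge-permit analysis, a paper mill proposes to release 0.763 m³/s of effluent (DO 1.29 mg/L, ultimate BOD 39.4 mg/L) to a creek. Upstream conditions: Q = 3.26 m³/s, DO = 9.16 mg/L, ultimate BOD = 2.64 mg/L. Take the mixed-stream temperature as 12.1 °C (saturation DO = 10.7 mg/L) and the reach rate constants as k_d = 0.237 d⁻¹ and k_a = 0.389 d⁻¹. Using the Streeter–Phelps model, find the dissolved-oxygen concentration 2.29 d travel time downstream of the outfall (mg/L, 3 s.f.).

Mixed DO = (3.26×9.16 + 0.763×1.29)/(3.26+0.763) = 30.85/4.023 = 7.667 mg/L.
Mixed L₀ = (3.26×2.64 + 0.763×39.4)/(4.023) = 38.67/4.023 = 9.612 mg/L.
Initial deficit D₀ = C_s − DO₀ = 10.7 − 7.667 = 3.033 mg/L.
D(2.29) = [0.237×9.612/(0.389−0.237)](e^(−0.237×2.29) − e^(−0.389×2.29)) + 3.033 e^(−0.389×2.29)
= 14.99 × (0.5812 − 0.4103) + 3.033 × 0.4103 = 3.805 mg/L.
DO = 10.7 − 3.805 = 6.895 mg/L.

DO ≈ 6.90 mg/L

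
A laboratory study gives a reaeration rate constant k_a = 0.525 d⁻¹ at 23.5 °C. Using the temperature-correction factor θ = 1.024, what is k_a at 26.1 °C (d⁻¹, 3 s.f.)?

k_a(T₂) = k_a(T₁) · θ^(T₂−T₁) = 0.525 × 1.024^(26.1−23.5)
= 0.525 × 1.024^2.60 = 0.525 × 1.064 = 0.5584 d⁻¹.

k_a ≈ 0.558 d⁻¹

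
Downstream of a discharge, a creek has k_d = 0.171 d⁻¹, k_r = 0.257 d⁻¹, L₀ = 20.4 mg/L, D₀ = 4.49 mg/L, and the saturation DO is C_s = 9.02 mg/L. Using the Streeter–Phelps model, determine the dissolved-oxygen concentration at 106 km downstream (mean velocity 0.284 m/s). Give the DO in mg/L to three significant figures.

DO ≈ 1.53 mg/L

Travel time t = x/v = 106 km / (0.284 m/s) = 106000 m / 0.284 m/s = 373200 s = 4.320 d.
k_d L₀/(k_r−k_d) = 0.171×20.4/(0.257−0.171) = 3.488/0.08600 = 40.56 mg/L.
e^(−k_d t) = e^(−0.171×4.320) = 0.4777; e^(−k_r t) = e^(−0.257×4.320) = 0.3295.
D = 40.56 × (0.4777 − 0.3295) + 4.49 × 0.3295 = 6.013 + 1.479 = 7.493 mg/L.
DO = C_s − D = 9.02 − 7.493 = 1.527 mg/L.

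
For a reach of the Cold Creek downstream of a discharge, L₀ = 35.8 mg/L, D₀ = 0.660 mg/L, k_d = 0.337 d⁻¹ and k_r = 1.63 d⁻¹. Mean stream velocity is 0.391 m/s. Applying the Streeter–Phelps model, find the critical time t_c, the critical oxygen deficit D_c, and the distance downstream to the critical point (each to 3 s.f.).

With k_r/k_d = 4.837 and 1 − D₀(k_r−k_d)/(k_d L₀) = 0.9293,
t_c = ln(4.837 × 0.9293) / (1.63 − 0.337) = ln(4.495) / 1.293 = 1.503/1.293 = 1.162 d.
D_c = (k_d/k_r) L₀ e^(−k_d t_c) = (0.337/1.63) × 35.8 × e^(−0.337×1.162) = 0.2067 × 35.8 × 0.6759 = 5.003 mg/L.
x_c = v t_c = 0.391 m/s × 1.162 d × 86400 s/d = 39270 m ≈ 39.3 km.

t_c ≈ 1.16 d; D_c ≈ 5.00 mg/L; x_c ≈ 39.3 km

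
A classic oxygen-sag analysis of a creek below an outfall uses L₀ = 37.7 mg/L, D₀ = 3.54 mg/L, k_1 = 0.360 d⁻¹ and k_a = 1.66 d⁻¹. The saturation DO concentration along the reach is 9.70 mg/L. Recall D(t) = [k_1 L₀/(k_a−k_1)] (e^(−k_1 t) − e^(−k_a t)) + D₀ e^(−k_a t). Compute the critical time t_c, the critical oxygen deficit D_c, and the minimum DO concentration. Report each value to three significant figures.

t_c ≈ 0.857 d; D_c ≈ 6.01 mg/L; min DO ≈ 3.69 mg/L

t_c = [1/(k_a−k_1)] ln[(k_a/k_1)(1 − D₀(k_a−k_1)/(k_1 L₀))]
= [1/(1.66−0.360)] ln[(1.66/0.360)(1 − 3.54×1.300/(0.360×37.7))]
= (1/1.300) ln[4.611 × 0.6609] = 0.7692 × ln(3.048) = 0.7692 × 1.114 = 0.8572 d.
D_c = (k_1/k_a) L₀ e^(−k_1 t_c) = (0.360/1.66) × 37.7 × e^(−0.360×0.8572) = 0.2169 × 37.7 × 0.7345 = 6.005 mg/L.
Minimum DO = C_s − D_c = 9.70 − 6.005 = 3.695 mg/L.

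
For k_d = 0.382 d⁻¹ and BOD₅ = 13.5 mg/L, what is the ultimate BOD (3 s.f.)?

L₀ ≈ 15.8 mg/L

BOD₅ = L₀(1 − e^(−5k_d)) ⇒ L₀ = BOD₅ / (1 − e^(−5×0.382))
= 13.5 / (1 − 0.1481) = 13.5 / 0.8519 = 15.85 mg/L.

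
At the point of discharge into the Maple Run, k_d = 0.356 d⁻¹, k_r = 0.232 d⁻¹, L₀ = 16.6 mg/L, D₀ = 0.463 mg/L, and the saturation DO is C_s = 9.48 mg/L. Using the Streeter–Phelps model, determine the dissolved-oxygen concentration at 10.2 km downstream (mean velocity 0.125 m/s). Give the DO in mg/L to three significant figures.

DO ≈ 4.88 mg/L

Travel time t = x/v = 10.2 km / (0.125 m/s) = 10200 m / 0.125 m/s = 81600 s = 0.9444 d.
k_d L₀/(k_r−k_d) = 0.356×16.6/(0.232−0.356) = 5.910/-0.1240 = -47.66 mg/L.
e^(−k_d t) = e^(−0.356×0.9444) = 0.7145; e^(−k_r t) = e^(−0.232×0.9444) = 0.8032.
D = -47.66 × (0.7145 − 0.8032) + 0.463 × 0.8032 = 4.231 + 0.3719 = 4.602 mg/L.
DO = C_s − D = 9.48 − 4.602 = 4.878 mg/L.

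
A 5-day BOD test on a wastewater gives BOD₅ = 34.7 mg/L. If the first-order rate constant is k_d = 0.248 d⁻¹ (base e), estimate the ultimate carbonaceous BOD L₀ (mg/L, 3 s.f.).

L₀ ≈ 48.8 mg/L

BOD₅ = L₀(1 − e^(−5k_d)) ⇒ L₀ = BOD₅ / (1 − e^(−5×0.248))
= 34.7 / (1 − 0.2894) = 34.7 / 0.7106 = 48.83 mg/L.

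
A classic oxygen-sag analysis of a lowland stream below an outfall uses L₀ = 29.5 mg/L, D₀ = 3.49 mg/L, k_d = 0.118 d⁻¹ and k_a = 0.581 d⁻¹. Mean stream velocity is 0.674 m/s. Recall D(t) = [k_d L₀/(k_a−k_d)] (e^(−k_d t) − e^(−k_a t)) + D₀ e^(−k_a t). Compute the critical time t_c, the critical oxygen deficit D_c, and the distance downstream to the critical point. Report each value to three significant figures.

t_c ≈ 2.10 d; D_c ≈ 4.68 mg/L; x_c ≈ 122 km

At the critical point dD/dt = 0, so k_d L₀ e^(−k_d t) = k_a D. Substituting D(t) from the Streeter–Phelps equation and solving for t gives
t_c = ln[(k_a/k_d)(1 − D₀(k_a−k_d)/(k_d L₀))] / (k_a−k_d).
Here k_a−k_d = 0.4630 d⁻¹ and 1 − D₀(k_a−k_d)/(k_d L₀) = 1 − 3.49×0.4630/(0.118×29.5) = 0.5358, so
t_c = ln(4.924 × 0.5358) / 0.4630 = 0.9701 / 0.4630 = 2.095 d.
D_c = (k_d/k_a) L₀ e^(−k_d t_c) = (0.118/0.581) × 29.5 × e^(−0.118×2.095) = 0.2031 × 29.5 × 0.7810 = 4.679 mg/L.
x_c = v t_c = 0.674 m/s × 2.095 d × 86400 s/d = 122000 m ≈ 122 km.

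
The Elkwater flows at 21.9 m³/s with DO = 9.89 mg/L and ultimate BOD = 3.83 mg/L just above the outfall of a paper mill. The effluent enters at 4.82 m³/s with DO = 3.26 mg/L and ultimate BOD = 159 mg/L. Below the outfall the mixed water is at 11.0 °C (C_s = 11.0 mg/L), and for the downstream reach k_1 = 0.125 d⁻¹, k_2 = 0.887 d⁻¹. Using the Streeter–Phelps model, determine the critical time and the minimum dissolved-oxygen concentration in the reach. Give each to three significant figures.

Mixed DO = (21.9×9.89 + 4.82×3.26)/(21.9+4.82) = 232.3/26.72 = 8.694 mg/L.
Mixed L₀ = (21.9×3.83 + 4.82×159)/(26.72) = 850.3/26.72 = 31.82 mg/L.
Initial deficit D₀ = C_s − DO₀ = 11.0 − 8.694 = 2.306 mg/L.
t_c = (1/0.7620) ln[(0.887/0.125)(1 − 2.306×0.7620/(0.125×31.82))] = 1.312 × ln(3.961) = 1.807 d.
D_c = (0.125/0.887) × 31.82 × e^(−0.125×1.807) = 0.1409 × 31.82 × 0.7979 = 3.578 mg/L.
Minimum DO = 11.0 − 3.578 = 7.422 mg/L.

t_c ≈ 1.81 d; minimum DO ≈ 7.42 mg/L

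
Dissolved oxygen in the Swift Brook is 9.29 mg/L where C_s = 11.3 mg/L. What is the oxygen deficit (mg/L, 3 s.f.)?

D = C_s − C = 11.3 − 9.29 = 2.01 mg/L.

D ≈ 2.01 mg/L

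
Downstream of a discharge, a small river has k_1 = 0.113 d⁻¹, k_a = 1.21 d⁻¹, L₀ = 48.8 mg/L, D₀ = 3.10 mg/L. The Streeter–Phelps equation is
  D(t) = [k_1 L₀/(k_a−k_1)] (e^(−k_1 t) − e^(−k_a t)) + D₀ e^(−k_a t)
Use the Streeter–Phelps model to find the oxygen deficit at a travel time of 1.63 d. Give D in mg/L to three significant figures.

D ≈ 3.91 mg/L

k_1 L₀/(k_a−k_1) = 0.113×48.8/(1.21−0.113) = 5.514/1.097 = 5.027 mg/L.
e^(−k_1 t) = e^(−0.113×1.630) = 0.8318; e^(−k_a t) = e^(−1.21×1.630) = 0.1391.
D = 5.027 × (0.8318 − 0.1391) + 3.10 × 0.1391 = 3.482 + 0.4313 = 3.913 mg/L.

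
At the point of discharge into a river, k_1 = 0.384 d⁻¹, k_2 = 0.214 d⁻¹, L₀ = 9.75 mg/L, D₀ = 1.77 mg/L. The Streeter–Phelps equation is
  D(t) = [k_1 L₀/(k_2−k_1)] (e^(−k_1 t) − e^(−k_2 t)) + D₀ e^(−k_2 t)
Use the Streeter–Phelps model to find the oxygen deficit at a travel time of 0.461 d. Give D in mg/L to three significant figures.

D ≈ 3.11 mg/L

k_1 L₀/(k_2−k_1) = 0.384×9.75/(0.214−0.384) = 3.744/-0.1700 = -22.02 mg/L.
e^(−k_1 t) = e^(−0.384×0.4610) = 0.8378; e^(−k_2 t) = e^(−0.214×0.4610) = 0.9061.
D = -22.02 × (0.8378 − 0.9061) + 1.77 × 0.9061 = 1.504 + 1.604 = 3.108 mg/L.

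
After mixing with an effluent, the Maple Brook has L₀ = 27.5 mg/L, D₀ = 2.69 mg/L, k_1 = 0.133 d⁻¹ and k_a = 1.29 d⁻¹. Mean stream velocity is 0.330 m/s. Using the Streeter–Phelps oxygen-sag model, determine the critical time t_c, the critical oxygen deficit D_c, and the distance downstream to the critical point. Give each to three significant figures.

t_c ≈ 0.319 d; D_c ≈ 2.72 mg/L; x_c ≈ 9.08 km

t_c = [1/(k_a−k_1)] ln[(k_a/k_1)(1 − D₀(k_a−k_1)/(k_1 L₀))]
= [1/(1.29−0.133)] ln[(1.29/0.133)(1 − 2.69×1.157/(0.133×27.5))]
= (1/1.157) ln[9.699 × 0.1491] = 0.8643 × ln(1.446) = 0.8643 × 0.3686 = 0.3186 d.
D_c = (k_1/k_a) L₀ e^(−k_1 t_c) = (0.133/1.29) × 27.5 × e^(−0.133×0.3186) = 0.1031 × 27.5 × 0.9585 = 2.718 mg/L.
x_c = v t_c = 0.330 m/s × 0.3186 d × 86400 s/d = 9084 m ≈ 9.08 km.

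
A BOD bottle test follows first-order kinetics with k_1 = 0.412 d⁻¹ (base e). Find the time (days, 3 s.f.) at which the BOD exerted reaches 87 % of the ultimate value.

y/L₀ = 1 − e^(−k_1 t) = 0.87 ⇒ e^(−k_1 t) = 0.130
t = −ln(0.130) / 0.412 = 2.040 / 0.412 = 4.952 d.

t ≈ 4.95 d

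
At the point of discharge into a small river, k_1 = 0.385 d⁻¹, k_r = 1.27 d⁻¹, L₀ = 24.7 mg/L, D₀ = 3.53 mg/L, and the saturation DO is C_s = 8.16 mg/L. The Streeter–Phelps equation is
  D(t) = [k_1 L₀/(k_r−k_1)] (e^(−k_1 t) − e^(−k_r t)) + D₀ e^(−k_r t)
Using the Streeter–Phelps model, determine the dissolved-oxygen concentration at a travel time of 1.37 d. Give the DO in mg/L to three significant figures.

k_1 L₀/(k_r−k_1) = 0.385×24.7/(1.27−0.385) = 9.509/0.8850 = 10.75 mg/L.
e^(−k_1 t) = e^(−0.385×1.370) = 0.5901; e^(−k_r t) = e^(−1.27×1.370) = 0.1755.
D = 10.75 × (0.5901 − 0.1755) + 3.53 × 0.1755 = 4.455 + 0.6196 = 5.074 mg/L.
DO = C_s − D = 8.16 − 5.074 = 3.086 mg/L.

DO ≈ 3.09 mg/L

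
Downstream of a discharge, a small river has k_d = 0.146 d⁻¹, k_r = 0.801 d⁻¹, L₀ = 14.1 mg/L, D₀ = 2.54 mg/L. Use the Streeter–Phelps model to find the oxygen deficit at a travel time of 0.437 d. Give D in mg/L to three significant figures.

k_d L₀/(k_r−k_d) = 0.146×14.1/(0.801−0.146) = 2.059/0.6550 = 3.143 mg/L.
e^(−k_d t) = e^(−0.146×0.4370) = 0.9382; e^(−k_r t) = e^(−0.801×0.4370) = 0.7047.
D = 3.143 × (0.9382 − 0.7047) + 2.54 × 0.7047 = 0.7340 + 1.790 = 2.524 mg/L.

D ≈ 2.52 mg/L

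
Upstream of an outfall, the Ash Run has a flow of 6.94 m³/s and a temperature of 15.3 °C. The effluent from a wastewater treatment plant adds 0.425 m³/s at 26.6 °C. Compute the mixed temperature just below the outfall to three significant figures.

16.0 °C

Flow-weighted mixing: C = (Q_r C_r + Q_w C_w)/(Q_r + Q_w)
= (6.94×15.3 + 0.425×26.6)/(6.94 + 0.425) = 117.5/7.365 = 15.95 °C.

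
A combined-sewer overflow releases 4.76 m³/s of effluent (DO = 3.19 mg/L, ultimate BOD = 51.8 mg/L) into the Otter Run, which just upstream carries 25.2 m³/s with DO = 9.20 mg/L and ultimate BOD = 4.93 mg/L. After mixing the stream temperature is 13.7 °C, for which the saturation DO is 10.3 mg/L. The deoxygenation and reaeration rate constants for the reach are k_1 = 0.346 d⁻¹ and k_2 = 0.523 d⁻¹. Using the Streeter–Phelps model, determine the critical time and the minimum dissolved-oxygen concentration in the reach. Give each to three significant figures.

Mixed DO = (25.2×9.20 + 4.76×3.19)/(25.2+4.76) = 247.0/29.96 = 8.245 mg/L.
Mixed L₀ = (25.2×4.93 + 4.76×51.8)/(29.96) = 370.8/29.96 = 12.38 mg/L.
Initial deficit D₀ = C_s − DO₀ = 10.3 − 8.245 = 2.055 mg/L.
t_c = (1/0.1770) ln[(0.523/0.346)(1 − 2.055×0.1770/(0.346×12.38))] = 5.650 × ln(1.383) = 1.833 d.
D_c = (0.346/0.523) × 12.38 × e^(−0.346×1.833) = 0.6616 × 12.38 × 0.5304 = 4.343 mg/L.
Minimum DO = 10.3 − 4.343 = 5.957 mg/L.

t_c ≈ 1.83 d; minimum DO ≈ 5.96 mg/L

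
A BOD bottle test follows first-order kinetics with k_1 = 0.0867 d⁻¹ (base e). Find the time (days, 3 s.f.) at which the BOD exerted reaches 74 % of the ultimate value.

t ≈ 15.5 d

y/L₀ = 1 − e^(−k_1 t) = 0.74 ⇒ e^(−k_1 t) = 0.260
t = −ln(0.260) / 0.0867 = 1.347 / 0.0867 = 15.54 d.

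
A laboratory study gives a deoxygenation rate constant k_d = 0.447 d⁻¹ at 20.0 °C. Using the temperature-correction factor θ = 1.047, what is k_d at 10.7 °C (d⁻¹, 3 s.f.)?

k_d(T₂) = k_d(T₁) · θ^(T₂−T₁) = 0.447 × 1.047^(10.7−20.0)
= 0.447 × 1.047^-9.30 = 0.447 × 0.6524 = 0.2916 d⁻¹.

k_d ≈ 0.292 d⁻¹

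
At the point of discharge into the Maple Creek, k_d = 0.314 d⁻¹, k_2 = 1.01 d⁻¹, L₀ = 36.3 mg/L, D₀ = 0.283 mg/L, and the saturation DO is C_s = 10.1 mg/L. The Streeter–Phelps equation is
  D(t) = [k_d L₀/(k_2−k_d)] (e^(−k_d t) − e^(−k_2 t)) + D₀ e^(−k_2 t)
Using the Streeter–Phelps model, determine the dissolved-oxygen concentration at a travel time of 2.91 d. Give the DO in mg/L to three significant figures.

k_d L₀/(k_2−k_d) = 0.314×36.3/(1.01−0.314) = 11.40/0.6960 = 16.38 mg/L.
e^(−k_d t) = e^(−0.314×2.910) = 0.4010; e^(−k_2 t) = e^(−1.01×2.910) = 0.05291.
D = 16.38 × (0.4010 − 0.05291) + 0.283 × 0.05291 = 5.701 + 0.01497 = 5.716 mg/L.
DO = C_s − D = 10.1 − 5.716 = 4.384 mg/L.

DO ≈ 4.38 mg/L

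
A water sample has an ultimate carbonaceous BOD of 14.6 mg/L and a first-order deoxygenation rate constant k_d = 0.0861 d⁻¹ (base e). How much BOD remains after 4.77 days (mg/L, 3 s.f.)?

L_t = L₀ e^(−k_d t) = 14.6 × e^(−0.0861×4.77) = 14.6 × 0.6632 = 9.683 mg/L.

L ≈ 9.68 mg/L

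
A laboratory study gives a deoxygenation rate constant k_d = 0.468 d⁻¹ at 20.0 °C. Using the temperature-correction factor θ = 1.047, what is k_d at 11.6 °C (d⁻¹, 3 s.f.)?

k_d ≈ 0.318 d⁻¹

k_d(T₂) = k_d(T₁) · θ^(T₂−T₁) = 0.468 × 1.047^(11.6−20.0)
= 0.468 × 1.047^-8.40 = 0.468 × 0.6799 = 0.3182 d⁻¹.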